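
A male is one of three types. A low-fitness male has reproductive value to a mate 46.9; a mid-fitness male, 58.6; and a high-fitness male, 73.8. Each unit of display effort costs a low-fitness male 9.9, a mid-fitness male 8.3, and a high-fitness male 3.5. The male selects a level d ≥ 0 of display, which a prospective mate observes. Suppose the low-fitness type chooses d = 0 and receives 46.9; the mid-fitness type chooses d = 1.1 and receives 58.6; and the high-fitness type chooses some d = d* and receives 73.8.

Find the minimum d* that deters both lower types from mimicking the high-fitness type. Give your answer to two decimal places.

Low-fitness type (on-path payoff 46.9) won't mimic when 46.9 ≥ 73.8 − 9.9·d*, i.e. d* ≥ 2.72.
Mid-fitness type (on-path payoff 58.6 − 8.3×1.1 = 49.47) won't mimic when 49.47 ≥ 73.8 − 8.3·d*, i.e. d* ≥ 2.93.
Both must hold, so d* = max(2.72, 2.93) = 2.93. The mid-fitness type's constraint binds.

2.93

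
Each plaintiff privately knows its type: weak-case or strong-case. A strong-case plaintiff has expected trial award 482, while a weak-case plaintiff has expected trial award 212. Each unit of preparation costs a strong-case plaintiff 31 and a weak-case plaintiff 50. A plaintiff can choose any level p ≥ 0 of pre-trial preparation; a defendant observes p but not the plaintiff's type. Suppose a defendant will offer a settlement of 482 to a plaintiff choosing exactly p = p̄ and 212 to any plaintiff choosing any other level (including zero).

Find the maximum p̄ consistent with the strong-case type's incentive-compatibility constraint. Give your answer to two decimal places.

8.71

Choosing p̄ yields the strong-case type 482 − 31·p̄; choosing zero yields 212.
The strong-case type is indifferent at 482 − 31·p̄ = 212, i.e. p̄ = (482 − 212) / 31 ≈ 8.71.
For any p̄ above 8.71 the strong-case type would rather pool at zero, so separation collapses.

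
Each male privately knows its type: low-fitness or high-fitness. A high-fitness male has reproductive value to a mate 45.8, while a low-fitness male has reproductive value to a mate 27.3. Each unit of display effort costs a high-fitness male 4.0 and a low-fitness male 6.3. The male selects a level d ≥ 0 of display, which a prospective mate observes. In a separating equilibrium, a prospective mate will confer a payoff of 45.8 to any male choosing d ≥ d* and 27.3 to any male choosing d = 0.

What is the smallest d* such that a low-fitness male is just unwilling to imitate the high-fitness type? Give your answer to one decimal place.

2.9

A low-fitness male choosing d = 0 receives 27.3.
Imitating at d* instead would pay 45.8 at cost 6.3·d*, netting 45.8 − 6.3·d*.
Indifference: 27.3 = 45.8 − 6.3·d*, so d* = (45.8 − 27.3) / 6.3 ≈ 2.9.
At d* the low-fitness type's incentive constraint just binds; the high-fitness type strictly prefers d* since its per-unit cost is lower.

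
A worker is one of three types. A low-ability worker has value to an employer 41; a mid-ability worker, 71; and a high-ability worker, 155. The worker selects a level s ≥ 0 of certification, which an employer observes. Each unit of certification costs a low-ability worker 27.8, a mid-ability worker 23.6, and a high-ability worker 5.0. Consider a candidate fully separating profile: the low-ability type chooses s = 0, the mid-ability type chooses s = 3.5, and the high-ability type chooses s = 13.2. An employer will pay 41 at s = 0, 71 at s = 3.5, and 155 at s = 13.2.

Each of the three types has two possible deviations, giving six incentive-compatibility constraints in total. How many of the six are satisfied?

5

Low-ability (own payoff 41): to s=3.5 gives 71 − 27.8×3.5 = -26.3 → no gain ✓; to s=13.2 gives 155 − 27.8×13.2 = -211.96 → no gain ✓.
High-ability (own payoff 155 − 5.0×13.2 = 89): to s=0 gives 41 → no gain ✓; to s=3.5 gives 71 − 5.0×3.5 = 53.5 → no gain ✓.
Mid-ability (own payoff 71 − 23.6×3.5 = -11.6): to s=0 gives 41 → profitable ✗; to s=13.2 gives 155 − 23.6×13.2 = -156.52 → no gain ✓.
5 of the 6 constraints hold; not an equilibrium.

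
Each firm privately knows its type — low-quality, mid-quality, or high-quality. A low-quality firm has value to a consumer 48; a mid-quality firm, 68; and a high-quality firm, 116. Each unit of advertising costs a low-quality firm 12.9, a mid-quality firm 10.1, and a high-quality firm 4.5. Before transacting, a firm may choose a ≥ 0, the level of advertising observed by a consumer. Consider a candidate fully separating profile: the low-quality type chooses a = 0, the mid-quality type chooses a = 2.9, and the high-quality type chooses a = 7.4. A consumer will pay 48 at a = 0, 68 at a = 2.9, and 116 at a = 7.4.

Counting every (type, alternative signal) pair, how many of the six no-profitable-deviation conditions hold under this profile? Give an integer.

4

Mid-quality (own payoff 68 − 10.1×2.9 = 38.71): to a=0 gives 48 → profitable ✗; to a=7.4 gives 116 − 10.1×7.4 = 41.26 → profitable ✗.
High-quality (own payoff 116 − 4.5×7.4 = 82.7): to a=0 gives 48 → no gain ✓; to a=2.9 gives 68 − 4.5×2.9 = 54.95 → no gain ✓.
Low-quality (own payoff 48): to a=2.9 gives 68 − 12.9×2.9 = 30.59 → no gain ✓; to a=7.4 gives 116 − 12.9×7.4 = 20.54 → no gain ✓.
4 of the 6 constraints hold; not an equilibrium.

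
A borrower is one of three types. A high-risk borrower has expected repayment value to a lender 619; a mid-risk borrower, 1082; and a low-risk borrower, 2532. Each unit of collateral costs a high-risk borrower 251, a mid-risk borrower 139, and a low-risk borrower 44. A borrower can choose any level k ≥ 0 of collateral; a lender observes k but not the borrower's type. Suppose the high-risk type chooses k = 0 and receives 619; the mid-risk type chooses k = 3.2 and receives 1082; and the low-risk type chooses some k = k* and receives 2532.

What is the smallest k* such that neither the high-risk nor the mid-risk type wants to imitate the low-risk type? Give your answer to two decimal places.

Mid-risk type (on-path payoff 1082 − 139×3.2 = 637.2) won't mimic when 637.2 ≥ 2532 − 139·k*, i.e. k* ≥ 13.63.
High-risk type (on-path payoff 619) won't mimic when 619 ≥ 2532 − 251·k*, i.e. k* ≥ 7.62.
Both must hold, so k* = max(7.62, 13.63) = 13.63. The mid-risk type's constraint binds.

13.63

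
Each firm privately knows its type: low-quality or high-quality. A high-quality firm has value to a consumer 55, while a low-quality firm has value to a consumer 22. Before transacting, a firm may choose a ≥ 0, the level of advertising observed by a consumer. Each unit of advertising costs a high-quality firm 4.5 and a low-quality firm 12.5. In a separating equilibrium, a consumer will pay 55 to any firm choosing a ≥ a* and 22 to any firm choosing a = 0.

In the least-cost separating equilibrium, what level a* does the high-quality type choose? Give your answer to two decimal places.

A low-quality firm choosing a = 0 receives 22.
Imitating at a* instead would pay 55 at cost 12.5·a*, netting 55 − 12.5·a*.
Indifference: 22 = 55 − 12.5·a*, so a* = (55 − 22) / 12.5 = 2.64.
At a* the low-quality type's incentive constraint just binds; the high-quality type strictly prefers a* since its per-unit cost is lower.

2.64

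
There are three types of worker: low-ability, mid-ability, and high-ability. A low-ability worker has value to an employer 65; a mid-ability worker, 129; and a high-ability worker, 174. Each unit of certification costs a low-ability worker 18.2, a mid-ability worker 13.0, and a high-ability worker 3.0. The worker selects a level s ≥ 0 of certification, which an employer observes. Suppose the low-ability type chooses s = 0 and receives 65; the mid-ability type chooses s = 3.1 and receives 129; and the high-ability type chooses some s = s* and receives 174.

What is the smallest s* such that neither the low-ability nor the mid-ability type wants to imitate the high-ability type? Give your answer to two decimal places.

6.56

Mid-ability type (on-path payoff 129 − 13.0×3.1 = 88.7) won't mimic when 88.7 ≥ 174 − 13.0·s*, i.e. s* ≥ 6.56.
Low-ability type (on-path payoff 65) won't mimic when 65 ≥ 174 − 18.2·s*, i.e. s* ≥ 5.99.
Both must hold, so s* = max(5.99, 6.56) = 6.56. The mid-ability type's constraint binds.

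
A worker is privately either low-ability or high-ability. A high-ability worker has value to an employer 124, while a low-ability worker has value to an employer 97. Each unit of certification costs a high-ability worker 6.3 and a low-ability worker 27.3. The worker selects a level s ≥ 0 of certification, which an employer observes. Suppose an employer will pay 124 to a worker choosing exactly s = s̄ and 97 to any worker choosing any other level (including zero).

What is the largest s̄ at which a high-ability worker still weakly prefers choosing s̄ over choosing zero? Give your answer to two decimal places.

Choosing s̄ yields the high-ability type 124 − 6.3·s̄; choosing zero yields 97.
The high-ability type is indifferent at 124 − 6.3·s̄ = 97, i.e. s̄ = (124 − 97) / 6.3 ≈ 4.29.
For any s̄ above 4.29 the high-ability type would rather pool at zero, so separation collapses.

4.29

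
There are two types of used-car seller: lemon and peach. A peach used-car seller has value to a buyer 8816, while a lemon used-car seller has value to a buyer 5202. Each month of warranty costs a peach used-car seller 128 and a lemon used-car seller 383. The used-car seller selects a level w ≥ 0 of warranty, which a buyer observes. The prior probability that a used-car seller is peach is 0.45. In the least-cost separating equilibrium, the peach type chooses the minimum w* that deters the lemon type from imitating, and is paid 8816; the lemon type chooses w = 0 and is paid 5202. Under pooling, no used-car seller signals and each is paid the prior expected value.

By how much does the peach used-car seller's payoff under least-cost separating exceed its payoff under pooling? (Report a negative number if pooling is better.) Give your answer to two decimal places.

Least-cost separating signal: w* solves 5202 = 8816 − 383·w*, so w* = (8816 − 5202)/383 ≈ 9.4360.
Peach type's separating payoff: 8816 − 128 × w* = 8816 − 128 × (8816 − 5202)/383 = 8816 − 462592/383 ≈ 7608.1880.
Pooling payoff: 0.45 × 8816 + 0.55 × 5202 = 6828.3.
Difference: 7608.1880 − 6828.3 = 779.888, i.e. 779.89 to two decimal places.
The peach type prefers to separate.

779.89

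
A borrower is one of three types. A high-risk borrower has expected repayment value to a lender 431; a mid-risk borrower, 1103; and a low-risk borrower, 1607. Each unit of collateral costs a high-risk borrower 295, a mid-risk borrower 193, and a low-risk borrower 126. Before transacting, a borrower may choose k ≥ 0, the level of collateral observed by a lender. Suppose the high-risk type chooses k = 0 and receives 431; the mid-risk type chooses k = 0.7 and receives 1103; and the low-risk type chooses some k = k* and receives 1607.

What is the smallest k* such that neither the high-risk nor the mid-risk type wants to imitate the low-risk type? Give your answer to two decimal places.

3.99

High-risk type (on-path payoff 431) won't mimic when 431 ≥ 1607 − 295·k*, i.e. k* ≥ 3.99.
Mid-risk type (on-path payoff 1103 − 193×0.7 = 967.9) won't mimic when 967.9 ≥ 1607 − 193·k*, i.e. k* ≥ 3.31.
Both must hold, so k* = max(3.99, 3.31) = 3.99. The high-risk type's constraint binds.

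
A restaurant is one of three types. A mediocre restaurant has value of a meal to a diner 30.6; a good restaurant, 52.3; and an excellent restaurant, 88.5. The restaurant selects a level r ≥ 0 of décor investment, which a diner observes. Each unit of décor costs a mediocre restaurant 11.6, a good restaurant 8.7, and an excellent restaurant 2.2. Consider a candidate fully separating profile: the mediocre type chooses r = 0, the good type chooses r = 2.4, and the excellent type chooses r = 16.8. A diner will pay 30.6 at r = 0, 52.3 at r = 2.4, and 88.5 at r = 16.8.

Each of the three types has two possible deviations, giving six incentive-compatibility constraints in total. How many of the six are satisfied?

6

Mediocre (own payoff 30.6): to r=2.4 gives 52.3 − 11.6×2.4 = 24.46 → no gain ✓; to r=16.8 gives 88.5 − 11.6×16.8 = -106.38 → no gain ✓.
Excellent (own payoff 88.5 − 2.2×16.8 = 51.54): to r=0 gives 30.6 → no gain ✓; to r=2.4 gives 52.3 − 2.2×2.4 = 47.02 → no gain ✓.
Good (own payoff 52.3 − 8.7×2.4 = 31.42): to r=0 gives 30.6 → no gain ✓; to r=16.8 gives 88.5 − 8.7×16.8 = -57.66 → no gain ✓.
6 of the 6 constraints hold; this profile is a separating equilibrium.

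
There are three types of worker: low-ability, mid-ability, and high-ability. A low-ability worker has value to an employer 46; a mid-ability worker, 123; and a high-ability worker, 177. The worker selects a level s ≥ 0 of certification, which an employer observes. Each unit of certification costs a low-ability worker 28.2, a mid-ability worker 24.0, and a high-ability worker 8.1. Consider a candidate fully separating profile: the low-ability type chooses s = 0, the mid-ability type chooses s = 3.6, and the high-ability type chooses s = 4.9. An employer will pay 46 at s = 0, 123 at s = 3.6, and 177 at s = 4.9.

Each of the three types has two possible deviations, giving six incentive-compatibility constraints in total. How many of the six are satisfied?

High-ability (own payoff 177 − 8.1×4.9 = 137.31): to s=0 gives 46 → no gain ✓; to s=3.6 gives 123 − 8.1×3.6 = 93.84 → no gain ✓.
Low-ability (own payoff 46): to s=3.6 gives 123 − 28.2×3.6 = 21.48 → no gain ✓; to s=4.9 gives 177 − 28.2×4.9 = 38.82 → no gain ✓.
Mid-ability (own payoff 123 − 24.0×3.6 = 36.6): to s=0 gives 46 → profitable ✗; to s=4.9 gives 177 − 24.0×4.9 = 59.4 → profitable ✗.
4 of the 6 constraints hold; not an equilibrium.

4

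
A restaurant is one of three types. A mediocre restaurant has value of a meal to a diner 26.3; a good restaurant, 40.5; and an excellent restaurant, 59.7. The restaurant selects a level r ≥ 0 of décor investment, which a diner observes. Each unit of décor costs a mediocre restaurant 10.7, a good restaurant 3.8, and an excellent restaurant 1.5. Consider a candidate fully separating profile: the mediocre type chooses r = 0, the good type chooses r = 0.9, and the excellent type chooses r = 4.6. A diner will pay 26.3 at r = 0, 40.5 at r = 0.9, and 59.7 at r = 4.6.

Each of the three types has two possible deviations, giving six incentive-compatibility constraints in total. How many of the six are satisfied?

Mediocre (own payoff 26.3): to r=0.9 gives 40.5 − 10.7×0.9 = 30.87 → profitable ✗; to r=4.6 gives 59.7 − 10.7×4.6 = 10.48 → no gain ✓.
Good (own payoff 40.5 − 3.8×0.9 = 37.08): to r=0 gives 26.3 → no gain ✓; to r=4.6 gives 59.7 − 3.8×4.6 = 42.22 → profitable ✗.
Excellent (own payoff 59.7 − 1.5×4.6 = 52.8): to r=0 gives 26.3 → no gain ✓; to r=0.9 gives 40.5 − 1.5×0.9 = 39.15 → no gain ✓.
4 of the 6 constraints hold; not an equilibrium.

4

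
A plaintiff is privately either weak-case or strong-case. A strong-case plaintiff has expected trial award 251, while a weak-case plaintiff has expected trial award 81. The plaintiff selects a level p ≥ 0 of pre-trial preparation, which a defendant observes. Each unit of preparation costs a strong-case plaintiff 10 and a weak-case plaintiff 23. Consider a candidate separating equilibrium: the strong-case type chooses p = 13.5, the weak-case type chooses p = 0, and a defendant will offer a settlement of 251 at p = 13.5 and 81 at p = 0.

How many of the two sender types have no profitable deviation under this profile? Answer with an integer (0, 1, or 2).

Weak-case type: stay at 0 → 81; mimic → 251 − 23 × 13.5 = -59.5. IC holds (81 ≥ -59.5).
Strong-case type: signal → 251 − 10 × 13.5 = 116; deviate to 0 → 81. IC holds (116 ≥ 81).
2 of 2 constraints hold, so this is a separating equilibrium.

2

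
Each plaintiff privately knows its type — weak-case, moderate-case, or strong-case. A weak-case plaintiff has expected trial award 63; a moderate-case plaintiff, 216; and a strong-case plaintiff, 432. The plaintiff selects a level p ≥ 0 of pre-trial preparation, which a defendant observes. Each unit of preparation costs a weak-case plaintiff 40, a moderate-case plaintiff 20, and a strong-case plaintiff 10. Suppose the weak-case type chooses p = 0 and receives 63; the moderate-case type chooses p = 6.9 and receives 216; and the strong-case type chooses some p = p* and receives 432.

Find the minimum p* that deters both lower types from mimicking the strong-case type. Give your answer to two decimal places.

Moderate-case type (on-path payoff 216 − 20×6.9 = 78) won't mimic when 78 ≥ 432 − 20·p*, i.e. p* ≥ 17.70.
Weak-case type (on-path payoff 63) won't mimic when 63 ≥ 432 − 40·p*, i.e. p* ≥ 9.23.
Both must hold, so p* = max(9.23, 17.70) = 17.70. The moderate-case type's constraint binds.

17.70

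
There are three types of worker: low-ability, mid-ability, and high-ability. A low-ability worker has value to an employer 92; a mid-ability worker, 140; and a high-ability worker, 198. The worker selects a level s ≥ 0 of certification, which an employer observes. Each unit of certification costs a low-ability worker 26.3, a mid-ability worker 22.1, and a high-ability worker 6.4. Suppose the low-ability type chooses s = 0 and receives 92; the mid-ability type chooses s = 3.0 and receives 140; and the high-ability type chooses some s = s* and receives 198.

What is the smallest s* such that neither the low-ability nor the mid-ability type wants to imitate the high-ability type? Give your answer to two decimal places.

5.62

Mid-ability type (on-path payoff 140 − 22.1×3.0 = 73.7) won't mimic when 73.7 ≥ 198 − 22.1·s*, i.e. s* ≥ 5.62.
Low-ability type (on-path payoff 92) won't mimic when 92 ≥ 198 − 26.3·s*, i.e. s* ≥ 4.03.
Both must hold, so s* = max(4.03, 5.62) = 5.62. The mid-ability type's constraint binds.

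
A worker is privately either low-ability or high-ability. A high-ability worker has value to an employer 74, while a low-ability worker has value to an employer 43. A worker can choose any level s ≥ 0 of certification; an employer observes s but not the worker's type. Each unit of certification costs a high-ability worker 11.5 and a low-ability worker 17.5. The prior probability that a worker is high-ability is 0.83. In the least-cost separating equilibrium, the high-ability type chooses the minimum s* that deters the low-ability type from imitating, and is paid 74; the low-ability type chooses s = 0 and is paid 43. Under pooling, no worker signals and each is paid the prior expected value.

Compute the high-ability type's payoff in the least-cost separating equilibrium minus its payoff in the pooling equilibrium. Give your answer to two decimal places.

-15.10

Least-cost separating signal: s* solves 43 = 74 − 17.5·s*, so s* = (74 − 43)/17.5 ≈ 1.7714.
High-ability type's separating payoff: 74 − 11.5 × s* = 74 − 11.5 × (74 − 43)/17.5 = 74 − 356.5/17.5 ≈ 53.6286.
Pooling payoff: 0.83 × 74 + 0.17 × 43 = 68.73.
Difference: 53.6286 − 68.73 = -15.1014, i.e. -15.10 to two decimal places.
The high-ability type would prefer the pooling outcome.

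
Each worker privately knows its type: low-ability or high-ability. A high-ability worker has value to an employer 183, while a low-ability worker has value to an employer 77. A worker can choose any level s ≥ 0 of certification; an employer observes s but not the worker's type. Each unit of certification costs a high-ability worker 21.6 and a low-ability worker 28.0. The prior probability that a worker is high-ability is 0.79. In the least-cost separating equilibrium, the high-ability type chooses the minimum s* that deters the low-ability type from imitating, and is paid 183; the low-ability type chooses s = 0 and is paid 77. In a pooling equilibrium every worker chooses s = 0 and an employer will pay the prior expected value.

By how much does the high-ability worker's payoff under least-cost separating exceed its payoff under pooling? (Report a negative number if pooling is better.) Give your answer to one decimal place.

-59.5

Least-cost separating signal: s* solves 77 = 183 − 28.0·s*, so s* = (183 − 77)/28.0 ≈ 3.7857.
High-ability type's separating payoff: 183 − 21.6 × s* = 183 − 21.6 × (183 − 77)/28.0 = 183 − 2289.6/28.0 ≈ 101.229.
Pooling payoff: 0.79 × 183 + 0.21 × 77 = 160.74.
Difference: 101.229 − 160.74 = -59.511, i.e. -59.5 to one decimal place.
The high-ability type would prefer the pooling outcome.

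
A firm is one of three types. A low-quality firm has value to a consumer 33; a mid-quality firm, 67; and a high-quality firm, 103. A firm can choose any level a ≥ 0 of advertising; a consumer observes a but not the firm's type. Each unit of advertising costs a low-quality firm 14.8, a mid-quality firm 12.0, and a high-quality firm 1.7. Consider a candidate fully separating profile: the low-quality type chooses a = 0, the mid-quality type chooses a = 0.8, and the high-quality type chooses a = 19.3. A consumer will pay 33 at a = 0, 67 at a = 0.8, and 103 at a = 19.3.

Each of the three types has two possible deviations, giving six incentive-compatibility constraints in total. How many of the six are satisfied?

Mid-quality (own payoff 67 − 12.0×0.8 = 57.4): to a=0 gives 33 → no gain ✓; to a=19.3 gives 103 − 12.0×19.3 = -128.6 → no gain ✓.
High-quality (own payoff 103 − 1.7×19.3 = 70.19): to a=0 gives 33 → no gain ✓; to a=0.8 gives 67 − 1.7×0.8 = 65.64 → no gain ✓.
Low-quality (own payoff 33): to a=0.8 gives 67 − 14.8×0.8 = 55.16 → profitable ✗; to a=19.3 gives 103 − 14.8×19.3 = -182.64 → no gain ✓.
5 of the 6 constraints hold; not an equilibrium.

5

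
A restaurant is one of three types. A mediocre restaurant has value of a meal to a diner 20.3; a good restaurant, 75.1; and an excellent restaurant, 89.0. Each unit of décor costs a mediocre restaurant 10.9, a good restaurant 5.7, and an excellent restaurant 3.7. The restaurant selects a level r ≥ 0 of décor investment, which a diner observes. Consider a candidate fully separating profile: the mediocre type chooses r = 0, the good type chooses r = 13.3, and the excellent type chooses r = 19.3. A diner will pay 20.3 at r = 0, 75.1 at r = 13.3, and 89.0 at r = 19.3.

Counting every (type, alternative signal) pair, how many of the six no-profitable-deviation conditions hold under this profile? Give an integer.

3

Good (own payoff 75.1 − 5.7×13.3 = -0.71): to r=0 gives 20.3 → profitable ✗; to r=19.3 gives 89.0 − 5.7×19.3 = -21.01 → no gain ✓.
Excellent (own payoff 89.0 − 3.7×19.3 = 17.59): to r=0 gives 20.3 → profitable ✗; to r=13.3 gives 75.1 − 3.7×13.3 = 25.89 → profitable ✗.
Mediocre (own payoff 20.3): to r=13.3 gives 75.1 − 10.9×13.3 = -69.87 → no gain ✓; to r=19.3 gives 89.0 − 10.9×19.3 = -121.37 → no gain ✓.
3 of the 6 constraints hold; not an equilibrium.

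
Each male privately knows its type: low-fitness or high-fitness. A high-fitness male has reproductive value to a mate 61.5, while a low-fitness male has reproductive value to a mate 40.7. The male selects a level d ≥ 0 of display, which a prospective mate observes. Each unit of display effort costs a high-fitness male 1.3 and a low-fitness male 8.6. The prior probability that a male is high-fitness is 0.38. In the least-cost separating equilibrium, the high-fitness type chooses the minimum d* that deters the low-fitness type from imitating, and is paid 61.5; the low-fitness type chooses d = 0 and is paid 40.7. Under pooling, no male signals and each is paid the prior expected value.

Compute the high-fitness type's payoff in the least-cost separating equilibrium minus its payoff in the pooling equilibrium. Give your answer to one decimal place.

Least-cost separating signal: d* solves 40.7 = 61.5 − 8.6·d*, so d* = (61.5 − 40.7)/8.6 ≈ 2.4186.
High-fitness type's separating payoff: 61.5 − 1.3 × d* = 61.5 − 1.3 × (61.5 − 40.7)/8.6 = 61.5 − 27.04/8.6 ≈ 58.356.
Pooling payoff: 0.38 × 61.5 + 0.62 × 40.7 = 48.604.
Difference: 58.356 − 48.604 = 9.752, i.e. 9.8 to one decimal place.
The high-fitness type prefers to separate.

9.8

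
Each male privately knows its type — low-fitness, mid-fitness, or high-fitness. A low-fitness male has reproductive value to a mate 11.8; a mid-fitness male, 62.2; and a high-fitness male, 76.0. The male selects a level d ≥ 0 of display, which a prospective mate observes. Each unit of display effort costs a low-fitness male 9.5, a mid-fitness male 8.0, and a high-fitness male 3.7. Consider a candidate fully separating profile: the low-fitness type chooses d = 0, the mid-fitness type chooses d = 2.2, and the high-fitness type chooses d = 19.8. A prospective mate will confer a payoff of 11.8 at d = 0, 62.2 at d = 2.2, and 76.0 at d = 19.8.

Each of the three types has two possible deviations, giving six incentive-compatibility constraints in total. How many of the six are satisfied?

Low-fitness (own payoff 11.8): to d=2.2 gives 62.2 − 9.5×2.2 = 41.3 → profitable ✗; to d=19.8 gives 76.0 − 9.5×19.8 = -112.1 → no gain ✓.
Mid-fitness (own payoff 62.2 − 8.0×2.2 = 44.6): to d=0 gives 11.8 → no gain ✓; to d=19.8 gives 76.0 − 8.0×19.8 = -82.4 → no gain ✓.
High-fitness (own payoff 76.0 − 3.7×19.8 = 2.74): to d=0 gives 11.8 → profitable ✗; to d=2.2 gives 62.2 − 3.7×2.2 = 54.06 → profitable ✗.
3 of the 6 constraints hold; not an equilibrium.

3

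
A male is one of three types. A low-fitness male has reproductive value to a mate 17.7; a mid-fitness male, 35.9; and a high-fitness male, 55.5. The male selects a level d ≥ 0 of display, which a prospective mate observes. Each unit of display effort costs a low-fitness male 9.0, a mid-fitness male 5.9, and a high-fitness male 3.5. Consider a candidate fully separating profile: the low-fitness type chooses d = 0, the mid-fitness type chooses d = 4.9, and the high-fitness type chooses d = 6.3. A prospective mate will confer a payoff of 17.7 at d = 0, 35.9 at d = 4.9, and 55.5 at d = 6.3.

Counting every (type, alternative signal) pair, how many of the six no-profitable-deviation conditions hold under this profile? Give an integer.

4

Low-fitness (own payoff 17.7): to d=4.9 gives 35.9 − 9.0×4.9 = -8.2 → no gain ✓; to d=6.3 gives 55.5 − 9.0×6.3 = -1.2 → no gain ✓.
High-fitness (own payoff 55.5 − 3.5×6.3 = 33.45): to d=0 gives 17.7 → no gain ✓; to d=4.9 gives 35.9 − 3.5×4.9 = 18.75 → no gain ✓.
Mid-fitness (own payoff 35.9 − 5.9×4.9 = 6.99): to d=0 gives 17.7 → profitable ✗; to d=6.3 gives 55.5 − 5.9×6.3 = 18.33 → profitable ✗.
4 of the 6 constraints hold; not an equilibrium.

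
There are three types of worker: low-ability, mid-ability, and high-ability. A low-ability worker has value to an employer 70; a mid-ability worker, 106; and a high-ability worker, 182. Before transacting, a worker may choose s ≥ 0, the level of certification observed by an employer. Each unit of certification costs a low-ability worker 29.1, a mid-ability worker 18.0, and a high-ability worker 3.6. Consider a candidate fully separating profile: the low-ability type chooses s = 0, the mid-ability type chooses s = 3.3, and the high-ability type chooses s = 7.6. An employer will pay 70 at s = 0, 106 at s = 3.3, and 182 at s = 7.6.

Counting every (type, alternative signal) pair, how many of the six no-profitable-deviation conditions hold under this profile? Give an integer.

5

Low-ability (own payoff 70): to s=3.3 gives 106 − 29.1×3.3 = 9.97 → no gain ✓; to s=7.6 gives 182 − 29.1×7.6 = -39.16 → no gain ✓.
Mid-ability (own payoff 106 − 18.0×3.3 = 46.6): to s=0 gives 70 → profitable ✗; to s=7.6 gives 182 − 18.0×7.6 = 45.2 → no gain ✓.
High-ability (own payoff 182 − 3.6×7.6 = 154.64): to s=0 gives 70 → no gain ✓; to s=3.3 gives 106 − 3.6×3.3 = 94.12 → no gain ✓.
5 of the 6 constraints hold; not an equilibrium.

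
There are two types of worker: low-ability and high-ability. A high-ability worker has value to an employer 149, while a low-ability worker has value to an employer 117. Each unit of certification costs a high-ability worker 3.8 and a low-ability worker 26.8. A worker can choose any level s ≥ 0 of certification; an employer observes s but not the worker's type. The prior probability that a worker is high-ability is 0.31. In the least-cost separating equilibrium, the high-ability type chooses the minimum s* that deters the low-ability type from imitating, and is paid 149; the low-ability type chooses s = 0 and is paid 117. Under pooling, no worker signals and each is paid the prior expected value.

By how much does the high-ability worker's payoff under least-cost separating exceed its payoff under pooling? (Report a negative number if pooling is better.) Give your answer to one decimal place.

Least-cost separating signal: s* solves 117 = 149 − 26.8·s*, so s* = (149 − 117)/26.8 ≈ 1.1940.
High-ability type's separating payoff: 149 − 3.8 × s* = 149 − 3.8 × (149 − 117)/26.8 = 149 − 121.6/26.8 ≈ 144.463.
Pooling payoff: 0.31 × 149 + 0.69 × 117 = 126.92.
Difference: 144.463 − 126.92 = 17.543, i.e. 17.5 to one decimal place.
The high-ability type prefers to separate.

17.5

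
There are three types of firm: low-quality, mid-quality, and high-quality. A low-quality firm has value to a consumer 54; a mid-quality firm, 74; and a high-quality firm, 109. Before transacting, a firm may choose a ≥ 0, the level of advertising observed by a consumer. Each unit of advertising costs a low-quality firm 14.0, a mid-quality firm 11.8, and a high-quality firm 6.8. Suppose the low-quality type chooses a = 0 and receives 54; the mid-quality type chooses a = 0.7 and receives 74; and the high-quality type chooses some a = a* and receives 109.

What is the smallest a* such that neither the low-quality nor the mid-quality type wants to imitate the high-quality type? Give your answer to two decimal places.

3.93

Low-quality type (on-path payoff 54) won't mimic when 54 ≥ 109 − 14.0·a*, i.e. a* ≥ 3.93.
Mid-quality type (on-path payoff 74 − 11.8×0.7 = 65.74) won't mimic when 65.74 ≥ 109 − 11.8·a*, i.e. a* ≥ 3.67.
Both must hold, so a* = max(3.93, 3.67) = 3.93. The low-quality type's constraint binds.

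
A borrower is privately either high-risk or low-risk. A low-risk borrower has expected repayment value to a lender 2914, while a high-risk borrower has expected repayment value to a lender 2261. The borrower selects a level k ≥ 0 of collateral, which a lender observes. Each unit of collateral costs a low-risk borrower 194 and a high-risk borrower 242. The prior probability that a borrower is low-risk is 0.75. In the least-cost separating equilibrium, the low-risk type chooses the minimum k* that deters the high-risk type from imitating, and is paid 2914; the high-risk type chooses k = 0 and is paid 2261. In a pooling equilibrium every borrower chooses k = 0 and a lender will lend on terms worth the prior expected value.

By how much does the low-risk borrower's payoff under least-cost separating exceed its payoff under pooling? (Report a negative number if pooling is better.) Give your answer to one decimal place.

Least-cost separating signal: k* solves 2261 = 2914 − 242·k*, so k* = (2914 − 2261)/242 ≈ 2.6983.
Low-risk type's separating payoff: 2914 − 194 × k* = 2914 − 194 × (2914 − 2261)/242 = 2914 − 126682/242 ≈ 2390.521.
Pooling payoff: 0.75 × 2914 + 0.25 × 2261 = 2750.75.
Difference: 2390.521 − 2750.75 = -360.229, i.e. -360.2 to one decimal place.
The low-risk type would prefer the pooling outcome.

-360.2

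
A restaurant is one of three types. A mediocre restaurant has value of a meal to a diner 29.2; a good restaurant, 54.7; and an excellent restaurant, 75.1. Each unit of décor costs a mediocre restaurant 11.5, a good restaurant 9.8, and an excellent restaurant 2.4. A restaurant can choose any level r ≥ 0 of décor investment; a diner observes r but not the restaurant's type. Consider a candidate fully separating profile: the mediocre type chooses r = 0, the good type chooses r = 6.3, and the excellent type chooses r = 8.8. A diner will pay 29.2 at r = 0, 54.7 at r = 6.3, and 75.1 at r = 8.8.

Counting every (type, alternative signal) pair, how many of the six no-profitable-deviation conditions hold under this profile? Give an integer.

Excellent (own payoff 75.1 − 2.4×8.8 = 53.98): to r=0 gives 29.2 → no gain ✓; to r=6.3 gives 54.7 − 2.4×6.3 = 39.58 → no gain ✓.
Mediocre (own payoff 29.2): to r=6.3 gives 54.7 − 11.5×6.3 = -17.75 → no gain ✓; to r=8.8 gives 75.1 − 11.5×8.8 = -26.1 → no gain ✓.
Good (own payoff 54.7 − 9.8×6.3 = -7.04): to r=0 gives 29.2 → profitable ✗; to r=8.8 gives 75.1 − 9.8×8.8 = -11.14 → no gain ✓.
5 of the 6 constraints hold; not an equilibrium.

5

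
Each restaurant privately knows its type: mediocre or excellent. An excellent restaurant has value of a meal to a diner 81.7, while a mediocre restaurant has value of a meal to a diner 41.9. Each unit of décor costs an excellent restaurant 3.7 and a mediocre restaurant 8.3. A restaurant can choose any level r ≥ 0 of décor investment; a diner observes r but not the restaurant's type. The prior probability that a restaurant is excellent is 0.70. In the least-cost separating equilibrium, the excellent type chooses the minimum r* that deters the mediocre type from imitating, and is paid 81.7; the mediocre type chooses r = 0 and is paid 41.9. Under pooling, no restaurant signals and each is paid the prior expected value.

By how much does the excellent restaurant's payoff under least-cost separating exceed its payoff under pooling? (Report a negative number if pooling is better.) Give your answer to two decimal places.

Least-cost separating signal: r* solves 41.9 = 81.7 − 8.3·r*, so r* = (81.7 − 41.9)/8.3 ≈ 4.7952.
Excellent type's separating payoff: 81.7 − 3.7 × r* = 81.7 − 3.7 × (81.7 − 41.9)/8.3 = 81.7 − 147.26/8.3 ≈ 63.9578.
Pooling payoff: 0.70 × 81.7 + 0.30 × 41.9 = 69.76.
Difference: 63.9578 − 69.76 = -5.8022, i.e. -5.80 to two decimal places.
The excellent type would prefer the pooling outcome.

-5.80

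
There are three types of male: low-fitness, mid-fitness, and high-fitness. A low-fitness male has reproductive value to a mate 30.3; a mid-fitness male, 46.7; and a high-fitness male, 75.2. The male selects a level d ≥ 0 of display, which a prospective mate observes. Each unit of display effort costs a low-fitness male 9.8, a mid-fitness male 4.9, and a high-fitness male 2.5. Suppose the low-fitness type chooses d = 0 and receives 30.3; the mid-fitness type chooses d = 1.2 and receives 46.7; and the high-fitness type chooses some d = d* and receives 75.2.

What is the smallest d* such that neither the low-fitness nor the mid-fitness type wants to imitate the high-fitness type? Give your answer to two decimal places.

Mid-fitness type (on-path payoff 46.7 − 4.9×1.2 = 40.82) won't mimic when 40.82 ≥ 75.2 − 4.9·d*, i.e. d* ≥ 7.02.
Low-fitness type (on-path payoff 30.3) won't mimic when 30.3 ≥ 75.2 − 9.8·d*, i.e. d* ≥ 4.58.
Both must hold, so d* = max(4.58, 7.02) = 7.02. The mid-fitness type's constraint binds.

7.02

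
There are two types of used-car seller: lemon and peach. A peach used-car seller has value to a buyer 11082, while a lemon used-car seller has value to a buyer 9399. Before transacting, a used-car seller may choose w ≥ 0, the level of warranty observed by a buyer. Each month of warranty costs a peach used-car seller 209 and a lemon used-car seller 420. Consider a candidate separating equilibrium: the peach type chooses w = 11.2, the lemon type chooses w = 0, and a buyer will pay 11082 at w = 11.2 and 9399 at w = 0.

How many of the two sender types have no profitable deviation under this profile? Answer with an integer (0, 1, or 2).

1

Lemon type: stay at 0 → 9399; mimic → 11082 − 420 × 11.2 = 6378. IC holds (9399 ≥ 6378).
Peach type: signal → 11082 − 209 × 11.2 = 8741.2; deviate to 0 → 9399. IC fails (8741.2 < 9399).
1 of 2 constraints hold, so this profile is not an equilibrium.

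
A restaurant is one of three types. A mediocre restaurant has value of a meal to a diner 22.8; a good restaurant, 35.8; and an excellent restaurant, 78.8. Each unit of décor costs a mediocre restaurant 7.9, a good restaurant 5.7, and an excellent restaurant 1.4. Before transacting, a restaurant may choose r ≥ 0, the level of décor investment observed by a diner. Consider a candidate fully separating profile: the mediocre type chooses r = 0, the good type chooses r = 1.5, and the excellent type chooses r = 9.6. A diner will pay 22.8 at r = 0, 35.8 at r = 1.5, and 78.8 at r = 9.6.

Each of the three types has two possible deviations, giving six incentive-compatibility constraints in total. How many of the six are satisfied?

5

Excellent (own payoff 78.8 − 1.4×9.6 = 65.36): to r=0 gives 22.8 → no gain ✓; to r=1.5 gives 35.8 − 1.4×1.5 = 33.7 → no gain ✓.
Good (own payoff 35.8 − 5.7×1.5 = 27.25): to r=0 gives 22.8 → no gain ✓; to r=9.6 gives 78.8 − 5.7×9.6 = 24.08 → no gain ✓.
Mediocre (own payoff 22.8): to r=1.5 gives 35.8 − 7.9×1.5 = 23.95 → profitable ✗; to r=9.6 gives 78.8 − 7.9×9.6 = 2.96 → no gain ✓.
5 of the 6 constraints hold; not an equilibrium.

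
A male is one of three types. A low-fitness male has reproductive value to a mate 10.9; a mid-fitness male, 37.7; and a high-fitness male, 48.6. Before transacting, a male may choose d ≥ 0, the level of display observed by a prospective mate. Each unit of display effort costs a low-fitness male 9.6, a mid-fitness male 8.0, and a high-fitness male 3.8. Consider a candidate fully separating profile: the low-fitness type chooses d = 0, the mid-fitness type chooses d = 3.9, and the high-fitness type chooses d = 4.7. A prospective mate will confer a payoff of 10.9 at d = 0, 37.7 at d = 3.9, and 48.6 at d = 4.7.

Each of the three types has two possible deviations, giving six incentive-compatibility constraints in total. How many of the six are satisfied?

Low-fitness (own payoff 10.9): to d=3.9 gives 37.7 − 9.6×3.9 = 0.26 → no gain ✓; to d=4.7 gives 48.6 − 9.6×4.7 = 3.48 → no gain ✓.
High-fitness (own payoff 48.6 − 3.8×4.7 = 30.74): to d=0 gives 10.9 → no gain ✓; to d=3.9 gives 37.7 − 3.8×3.9 = 22.88 → no gain ✓.
Mid-fitness (own payoff 37.7 − 8.0×3.9 = 6.5): to d=0 gives 10.9 → profitable ✗; to d=4.7 gives 48.6 − 8.0×4.7 = 11 → profitable ✗.
4 of the 6 constraints hold; not an equilibrium.

4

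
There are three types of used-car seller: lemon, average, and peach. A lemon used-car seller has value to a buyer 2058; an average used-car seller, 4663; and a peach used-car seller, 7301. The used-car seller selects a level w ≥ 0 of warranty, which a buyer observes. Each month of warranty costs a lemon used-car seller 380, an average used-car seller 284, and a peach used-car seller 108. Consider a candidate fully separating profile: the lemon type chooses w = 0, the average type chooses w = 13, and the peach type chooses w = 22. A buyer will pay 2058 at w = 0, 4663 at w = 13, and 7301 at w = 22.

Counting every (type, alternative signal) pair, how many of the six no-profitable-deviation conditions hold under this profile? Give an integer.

4

Lemon (own payoff 2058): to w=13 gives 4663 − 380×13 = -277 → no gain ✓; to w=22 gives 7301 − 380×22 = -1059 → no gain ✓.
Peach (own payoff 7301 − 108×22 = 4925): to w=0 gives 2058 → no gain ✓; to w=13 gives 4663 − 108×13 = 3259 → no gain ✓.
Average (own payoff 4663 − 284×13 = 971): to w=0 gives 2058 → profitable ✗; to w=22 gives 7301 − 284×22 = 1053 → profitable ✗.
4 of the 6 constraints hold; not an equilibrium.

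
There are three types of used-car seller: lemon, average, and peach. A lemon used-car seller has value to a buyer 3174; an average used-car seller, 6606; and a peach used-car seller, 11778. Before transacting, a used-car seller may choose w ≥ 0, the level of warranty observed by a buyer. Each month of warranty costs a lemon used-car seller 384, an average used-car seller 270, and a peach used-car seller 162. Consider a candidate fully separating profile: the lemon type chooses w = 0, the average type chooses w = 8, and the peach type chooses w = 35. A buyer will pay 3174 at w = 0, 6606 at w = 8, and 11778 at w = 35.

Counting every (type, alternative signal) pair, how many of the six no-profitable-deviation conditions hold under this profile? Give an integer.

Average (own payoff 6606 − 270×8 = 4446): to w=0 gives 3174 → no gain ✓; to w=35 gives 11778 − 270×35 = 2328 → no gain ✓.
Peach (own payoff 11778 − 162×35 = 6108): to w=0 gives 3174 → no gain ✓; to w=8 gives 6606 − 162×8 = 5310 → no gain ✓.
Lemon (own payoff 3174): to w=8 gives 6606 − 384×8 = 3534 → profitable ✗; to w=35 gives 11778 − 384×35 = -1662 → no gain ✓.
5 of the 6 constraints hold; not an equilibrium.

5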